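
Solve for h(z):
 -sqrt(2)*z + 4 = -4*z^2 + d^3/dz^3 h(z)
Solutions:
 h(z) = C1 + C2*z + C3*z^2 + z^5/15 - sqrt(2)*z^4/24 + 2*z^3/3


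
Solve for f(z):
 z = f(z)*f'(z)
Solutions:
 f(z) = -sqrt(C1 + z^2)
 f(z) = sqrt(C1 + z^2)


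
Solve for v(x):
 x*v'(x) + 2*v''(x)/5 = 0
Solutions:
 v(x) = C1 + C2*erf(sqrt(5)*x/2)


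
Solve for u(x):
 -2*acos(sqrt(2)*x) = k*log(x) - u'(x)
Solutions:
 u(x) = C1 + k*x*(log(x) - 1) + 2*x*acos(sqrt(2)*x) - sqrt(2)*sqrt(1 - 2*x^2)


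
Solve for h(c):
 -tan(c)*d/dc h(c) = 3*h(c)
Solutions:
 h(c) = C1/sin(c)^3


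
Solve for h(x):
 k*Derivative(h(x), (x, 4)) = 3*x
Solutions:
 h(x) = C1 + C2*x + C3*x^2 + C4*x^3 + x^5/(40*k)


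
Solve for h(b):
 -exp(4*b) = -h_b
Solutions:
 h(b) = C1 + exp(4*b)/4


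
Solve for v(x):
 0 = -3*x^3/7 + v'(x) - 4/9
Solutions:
 v(x) = C1 + 3*x^4/28 + 4*x/9


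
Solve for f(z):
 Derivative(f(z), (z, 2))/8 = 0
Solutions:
 f(z) = C1 + C2*z


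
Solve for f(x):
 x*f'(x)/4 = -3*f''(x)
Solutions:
 f(x) = C1 + C2*erf(sqrt(6)*x/12)


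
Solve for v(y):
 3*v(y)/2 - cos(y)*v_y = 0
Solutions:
 v(y) = C1*(sin(y) + 1)^(3/4)/(sin(y) - 1)^(3/4)


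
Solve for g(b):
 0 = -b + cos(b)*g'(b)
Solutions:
 g(b) = C1 + Integral(b/cos(b), b)


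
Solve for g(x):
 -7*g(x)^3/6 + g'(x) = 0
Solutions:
 g(x) = -sqrt(3)*sqrt(-1/(C1 + 7*x))
 g(x) = sqrt(3)*sqrt(-1/(C1 + 7*x))


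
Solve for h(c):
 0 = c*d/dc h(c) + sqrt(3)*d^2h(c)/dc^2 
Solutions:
 h(c) = C1 + C2*erf(sqrt(2)*3^(3/4)*c/6)


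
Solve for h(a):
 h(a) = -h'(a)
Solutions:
 h(a) = C1*exp(-a)


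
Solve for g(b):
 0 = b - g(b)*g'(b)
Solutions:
 g(b) = -sqrt(C1 + b^2)
 g(b) = sqrt(C1 + b^2)


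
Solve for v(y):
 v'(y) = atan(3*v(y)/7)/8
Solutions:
 Integral(1/atan(3*_y/7), (_y, v(y))) = C1 + y/8


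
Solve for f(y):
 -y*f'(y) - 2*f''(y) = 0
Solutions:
 f(y) = C1 + C2*erf(y/2)


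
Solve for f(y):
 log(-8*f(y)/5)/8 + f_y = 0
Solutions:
 8*Integral(1/(log(-_y) - log(5) + 3*log(2)), (_y, f(y))) = C1 - y


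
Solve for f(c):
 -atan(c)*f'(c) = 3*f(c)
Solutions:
 f(c) = C1*exp(-3*Integral(1/atan(c), c))


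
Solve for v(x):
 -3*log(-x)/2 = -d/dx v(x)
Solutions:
 v(x) = C1 + 3*x*log(-x)/2 - 3*x/2


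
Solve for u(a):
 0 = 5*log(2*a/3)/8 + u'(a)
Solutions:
 u(a) = C1 - 5*a*log(a)/8 - 5*a*log(2)/8 + 5*a/8 + 5*a*log(3)/8


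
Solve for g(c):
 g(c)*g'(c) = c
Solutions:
 g(c) = -sqrt(C1 + c^2)
 g(c) = sqrt(C1 + c^2)


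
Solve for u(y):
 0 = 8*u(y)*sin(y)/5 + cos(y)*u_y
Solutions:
 u(y) = C1*cos(y)^(8/5)


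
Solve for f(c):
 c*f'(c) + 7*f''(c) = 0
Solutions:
 f(c) = C1 + C2*erf(sqrt(14)*c/14)


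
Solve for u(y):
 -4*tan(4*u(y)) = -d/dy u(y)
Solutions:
 u(y) = -asin(C1*exp(16*y))/4 + pi/4
 u(y) = asin(C1*exp(16*y))/4


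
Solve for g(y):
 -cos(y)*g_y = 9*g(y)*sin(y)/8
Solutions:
 g(y) = C1*cos(y)^(9/8)


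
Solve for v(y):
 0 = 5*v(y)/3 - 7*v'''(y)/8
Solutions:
 v(y) = C3*exp(2*21^(2/3)*5^(1/3)*y/21) + (C1*sin(3^(1/6)*5^(1/3)*7^(2/3)*y/7) + C2*cos(3^(1/6)*5^(1/3)*7^(2/3)*y/7))*exp(-21^(2/3)*5^(1/3)*y/21)


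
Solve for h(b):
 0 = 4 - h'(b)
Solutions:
 h(b) = C1 + 4*b


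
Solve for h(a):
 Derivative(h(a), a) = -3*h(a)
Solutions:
 h(a) = C1*exp(-3*a)


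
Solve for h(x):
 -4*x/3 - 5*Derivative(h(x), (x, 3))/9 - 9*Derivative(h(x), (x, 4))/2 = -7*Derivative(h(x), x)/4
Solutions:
 h(x) = C1 + C2*exp(-x*(200*2^(2/3)/(729*sqrt(234197481) + 11156261)^(1/3) + 40 + 2^(1/3)*(729*sqrt(234197481) + 11156261)^(1/3))/972)*sin(2^(1/3)*sqrt(3)*x*(-(729*sqrt(234197481) + 11156261)^(1/3) + 200*2^(1/3)/(729*sqrt(234197481) + 11156261)^(1/3))/972) + C3*exp(-x*(200*2^(2/3)/(729*sqrt(234197481) + 11156261)^(1/3) + 40 + 2^(1/3)*(729*sqrt(234197481) + 11156261)^(1/3))/972)*cos(2^(1/3)*sqrt(3)*x*(-(729*sqrt(234197481) + 11156261)^(1/3) + 200*2^(1/3)/(729*sqrt(234197481) + 11156261)^(1/3))/972) + C4*exp(x*(-20 + 200*2^(2/3)/(729*sqrt(234197481) + 11156261)^(1/3) + 2^(1/3)*(729*sqrt(234197481) + 11156261)^(1/3))/486) + 8*x^2/21


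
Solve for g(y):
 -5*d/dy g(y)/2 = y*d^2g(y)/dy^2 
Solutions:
 g(y) = C1 + C2/y^(3/2)


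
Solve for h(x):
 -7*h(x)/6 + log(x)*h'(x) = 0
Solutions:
 h(x) = C1*exp(7*li(x)/6)


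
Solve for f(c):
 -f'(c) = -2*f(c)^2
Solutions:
 f(c) = -1/(C1 + 2*c)


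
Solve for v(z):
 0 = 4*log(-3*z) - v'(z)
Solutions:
 v(z) = C1 + 4*z*log(-z) + 4*z*(-1 + log(3))


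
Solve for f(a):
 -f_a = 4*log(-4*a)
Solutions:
 f(a) = C1 - 4*a*log(-a) + 4*a*(1 - 2*log(2))


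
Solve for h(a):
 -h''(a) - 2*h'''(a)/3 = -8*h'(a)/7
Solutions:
 h(a) = C1 + C2*exp(a*(-21 + sqrt(1785))/28) + C3*exp(-a*(21 + sqrt(1785))/28)


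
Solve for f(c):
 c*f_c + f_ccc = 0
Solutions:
 f(c) = C1 + Integral(C2*airyai(-c) + C3*airybi(-c), c)


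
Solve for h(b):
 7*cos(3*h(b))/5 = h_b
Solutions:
 -7*b/5 - log(sin(3*h(b)) - 1)/6 + log(sin(3*h(b)) + 1)/6 = C1


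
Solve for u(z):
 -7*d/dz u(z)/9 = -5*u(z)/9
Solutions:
 u(z) = C1*exp(5*z/7)


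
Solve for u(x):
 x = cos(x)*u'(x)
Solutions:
 u(x) = C1 + Integral(x/cos(x), x)


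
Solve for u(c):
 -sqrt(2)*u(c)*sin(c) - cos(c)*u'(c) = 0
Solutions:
 u(c) = C1*cos(c)^(sqrt(2))


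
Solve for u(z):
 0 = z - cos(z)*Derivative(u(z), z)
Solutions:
 u(z) = C1 + Integral(z/cos(z), z)


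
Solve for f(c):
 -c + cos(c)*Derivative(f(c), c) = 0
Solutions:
 f(c) = C1 + Integral(c/cos(c), c)


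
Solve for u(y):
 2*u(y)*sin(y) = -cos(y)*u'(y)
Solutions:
 u(y) = C1*cos(y)^2


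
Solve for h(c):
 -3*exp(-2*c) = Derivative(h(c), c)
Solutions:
 h(c) = C1 + 3*exp(-2*c)/2


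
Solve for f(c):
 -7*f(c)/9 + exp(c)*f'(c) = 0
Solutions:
 f(c) = C1*exp(-7*exp(-c)/9)


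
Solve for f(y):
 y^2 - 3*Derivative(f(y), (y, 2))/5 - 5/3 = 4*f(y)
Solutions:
 f(y) = C1*sin(2*sqrt(15)*y/3) + C2*cos(2*sqrt(15)*y/3) + y^2/4 - 59/120


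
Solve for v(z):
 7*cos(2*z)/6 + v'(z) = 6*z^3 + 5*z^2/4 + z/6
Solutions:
 v(z) = C1 + 3*z^4/2 + 5*z^3/12 + z^2/12 - 7*sin(2*z)/12


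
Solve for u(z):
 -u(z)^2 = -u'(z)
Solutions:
 u(z) = -1/(C1 + z)


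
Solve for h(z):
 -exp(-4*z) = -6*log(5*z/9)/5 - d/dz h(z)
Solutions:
 h(z) = C1 - 6*z*log(z)/5 + 6*z*(-log(5) + 1 + 2*log(3))/5 - exp(-4*z)/4


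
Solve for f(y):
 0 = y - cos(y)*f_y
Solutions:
 f(y) = C1 + Integral(y/cos(y), y)


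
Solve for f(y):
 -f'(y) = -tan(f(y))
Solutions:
 f(y) = pi - asin(C1*exp(y))
 f(y) = asin(C1*exp(y))


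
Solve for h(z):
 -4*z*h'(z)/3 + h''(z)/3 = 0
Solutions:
 h(z) = C1 + C2*erfi(sqrt(2)*z)


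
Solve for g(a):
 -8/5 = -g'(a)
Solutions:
 g(a) = C1 + 8*a/5


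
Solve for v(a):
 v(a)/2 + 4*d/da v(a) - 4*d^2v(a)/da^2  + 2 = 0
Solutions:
 v(a) = C1*exp(a*(2 - sqrt(6))/4) + C2*exp(a*(2 + sqrt(6))/4) - 4


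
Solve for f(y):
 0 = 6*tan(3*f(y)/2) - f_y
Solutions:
 f(y) = -2*asin(C1*exp(9*y))/3 + 2*pi/3
 f(y) = 2*asin(C1*exp(9*y))/3


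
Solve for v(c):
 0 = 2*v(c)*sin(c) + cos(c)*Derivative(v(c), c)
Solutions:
 v(c) = C1*cos(c)^2


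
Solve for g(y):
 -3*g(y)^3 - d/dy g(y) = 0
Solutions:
 g(y) = -sqrt(2)*sqrt(-1/(C1 - 3*y))/2
 g(y) = sqrt(2)*sqrt(-1/(C1 - 3*y))/2


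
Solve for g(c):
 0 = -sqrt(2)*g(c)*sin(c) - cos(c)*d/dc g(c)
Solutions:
 g(c) = C1*cos(c)^(sqrt(2))


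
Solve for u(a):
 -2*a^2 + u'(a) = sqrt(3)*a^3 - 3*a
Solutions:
 u(a) = C1 + sqrt(3)*a^4/4 + 2*a^3/3 - 3*a^2/2


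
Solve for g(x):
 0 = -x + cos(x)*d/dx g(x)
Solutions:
 g(x) = C1 + Integral(x/cos(x), x)


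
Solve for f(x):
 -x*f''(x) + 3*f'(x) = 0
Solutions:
 f(x) = C1 + C2*x^4


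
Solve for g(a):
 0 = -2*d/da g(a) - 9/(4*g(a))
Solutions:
 g(a) = -sqrt(C1 - 9*a)/2
 g(a) = sqrt(C1 - 9*a)/2


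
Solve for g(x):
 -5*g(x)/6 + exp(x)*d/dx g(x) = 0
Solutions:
 g(x) = C1*exp(-5*exp(-x)/6)


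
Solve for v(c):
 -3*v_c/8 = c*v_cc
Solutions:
 v(c) = C1 + C2*c^(5/8)


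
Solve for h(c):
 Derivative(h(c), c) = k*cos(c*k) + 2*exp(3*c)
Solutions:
 h(c) = C1 + 2*exp(3*c)/3 + sin(c*k)


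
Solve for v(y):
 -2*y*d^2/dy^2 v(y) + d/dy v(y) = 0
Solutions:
 v(y) = C1 + C2*y^(3/2)


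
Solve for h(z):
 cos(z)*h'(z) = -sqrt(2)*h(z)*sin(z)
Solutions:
 h(z) = C1*cos(z)^(sqrt(2))


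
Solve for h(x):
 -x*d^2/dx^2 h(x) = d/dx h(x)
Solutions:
 h(x) = C1 + C2*log(x)


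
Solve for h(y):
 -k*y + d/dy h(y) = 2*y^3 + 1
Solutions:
 h(y) = C1 + k*y^2/2 + y^4/2 + y


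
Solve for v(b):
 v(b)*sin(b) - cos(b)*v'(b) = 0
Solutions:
 v(b) = C1/cos(b)


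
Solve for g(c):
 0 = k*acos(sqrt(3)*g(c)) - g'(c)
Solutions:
 Integral(1/acos(sqrt(3)*_y), (_y, g(c))) = C1 + c*k


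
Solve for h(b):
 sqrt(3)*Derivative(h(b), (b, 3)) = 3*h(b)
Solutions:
 h(b) = C3*exp(3^(1/6)*b) + (C1*sin(3^(2/3)*b/2) + C2*cos(3^(2/3)*b/2))*exp(-3^(1/6)*b/2)


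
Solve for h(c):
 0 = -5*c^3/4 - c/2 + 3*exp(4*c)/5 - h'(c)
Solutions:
 h(c) = C1 - 5*c^4/16 - c^2/4 + 3*exp(4*c)/20


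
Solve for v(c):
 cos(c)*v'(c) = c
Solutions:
 v(c) = C1 + Integral(c/cos(c), c)


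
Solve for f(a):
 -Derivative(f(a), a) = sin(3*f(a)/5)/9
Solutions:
 a/9 + 5*log(cos(3*f(a)/5) - 1)/6 - 5*log(cos(3*f(a)/5) + 1)/6 = C1


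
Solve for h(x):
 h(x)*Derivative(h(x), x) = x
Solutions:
 h(x) = -sqrt(C1 + x^2)
 h(x) = sqrt(C1 + x^2)


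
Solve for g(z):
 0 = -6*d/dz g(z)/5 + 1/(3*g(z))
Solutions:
 g(z) = -sqrt(C1 + 5*z)/3
 g(z) = sqrt(C1 + 5*z)/3


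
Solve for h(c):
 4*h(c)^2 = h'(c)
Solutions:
 h(c) = -1/(C1 + 4*c)


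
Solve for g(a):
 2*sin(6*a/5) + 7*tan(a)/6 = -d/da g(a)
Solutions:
 g(a) = C1 + 7*log(cos(a))/6 + 5*cos(6*a/5)/3


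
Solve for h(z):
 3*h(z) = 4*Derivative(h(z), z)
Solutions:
 h(z) = C1*exp(3*z/4)


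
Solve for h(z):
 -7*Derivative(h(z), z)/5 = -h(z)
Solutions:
 h(z) = C1*exp(5*z/7)


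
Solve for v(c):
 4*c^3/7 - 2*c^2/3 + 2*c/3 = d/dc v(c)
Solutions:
 v(c) = C1 + c^4/7 - 2*c^3/9 + c^2/3


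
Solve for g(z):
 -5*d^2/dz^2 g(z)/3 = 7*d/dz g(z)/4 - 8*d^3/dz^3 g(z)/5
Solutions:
 g(z) = C1 + C2*exp(z*(25 - sqrt(3145))/48) + C3*exp(z*(25 + sqrt(3145))/48)


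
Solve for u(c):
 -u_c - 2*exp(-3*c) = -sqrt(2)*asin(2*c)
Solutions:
 u(c) = C1 + sqrt(2)*c*asin(2*c) + sqrt(2)*sqrt(1 - 4*c^2)/2 + 2*exp(-3*c)/3


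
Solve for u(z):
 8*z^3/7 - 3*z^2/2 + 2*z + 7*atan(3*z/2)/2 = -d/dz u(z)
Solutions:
 u(z) = C1 - 2*z^4/7 + z^3/2 - z^2 - 7*z*atan(3*z/2)/2 + 7*log(9*z^2 + 4)/6


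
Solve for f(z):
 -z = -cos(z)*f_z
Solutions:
 f(z) = C1 + Integral(z/cos(z), z)


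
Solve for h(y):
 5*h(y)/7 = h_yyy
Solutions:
 h(y) = C3*exp(5^(1/3)*7^(2/3)*y/7) + (C1*sin(sqrt(3)*5^(1/3)*7^(2/3)*y/14) + C2*cos(sqrt(3)*5^(1/3)*7^(2/3)*y/14))*exp(-5^(1/3)*7^(2/3)*y/14)


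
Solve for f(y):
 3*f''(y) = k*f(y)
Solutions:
 f(y) = C1*exp(-sqrt(3)*sqrt(k)*y/3) + C2*exp(sqrt(3)*sqrt(k)*y/3)


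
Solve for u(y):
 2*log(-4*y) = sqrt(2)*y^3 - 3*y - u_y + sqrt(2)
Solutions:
 u(y) = C1 + sqrt(2)*y^4/4 - 3*y^2/2 - 2*y*log(-y) + y*(-4*log(2) + sqrt(2) + 2)


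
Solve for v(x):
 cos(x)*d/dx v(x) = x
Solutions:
 v(x) = C1 + Integral(x/cos(x), x)


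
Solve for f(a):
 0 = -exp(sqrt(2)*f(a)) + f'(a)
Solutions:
 f(a) = sqrt(2)*(2*log(-1/(C1 + a)) - log(2))/4


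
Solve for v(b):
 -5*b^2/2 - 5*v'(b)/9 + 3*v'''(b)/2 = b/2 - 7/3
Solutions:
 v(b) = C1 + C2*exp(-sqrt(30)*b/9) + C3*exp(sqrt(30)*b/9) - 3*b^3/2 - 9*b^2/20 - 201*b/10


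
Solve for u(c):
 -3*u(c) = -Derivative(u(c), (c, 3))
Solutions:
 u(c) = C3*exp(3^(1/3)*c) + (C1*sin(3^(5/6)*c/2) + C2*cos(3^(5/6)*c/2))*exp(-3^(1/3)*c/2)


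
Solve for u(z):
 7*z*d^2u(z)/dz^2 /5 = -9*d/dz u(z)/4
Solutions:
 u(z) = C1 + C2/z^(17/28)


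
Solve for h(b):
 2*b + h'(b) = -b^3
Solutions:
 h(b) = C1 - b^4/4 - b^2


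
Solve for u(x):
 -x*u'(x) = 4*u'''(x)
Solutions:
 u(x) = C1 + Integral(C2*airyai(-2^(1/3)*x/2) + C3*airybi(-2^(1/3)*x/2), x)


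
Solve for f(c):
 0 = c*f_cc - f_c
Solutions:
 f(c) = C1 + C2*c^2


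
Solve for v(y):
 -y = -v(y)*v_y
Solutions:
 v(y) = -sqrt(C1 + y^2)
 v(y) = sqrt(C1 + y^2)


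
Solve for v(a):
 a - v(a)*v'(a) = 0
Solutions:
 v(a) = -sqrt(C1 + a^2)
 v(a) = sqrt(C1 + a^2)


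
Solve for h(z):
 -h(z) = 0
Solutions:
 h(z) = 0


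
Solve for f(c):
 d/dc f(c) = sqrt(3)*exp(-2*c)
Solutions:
 f(c) = C1 - sqrt(3)*exp(-2*c)/2


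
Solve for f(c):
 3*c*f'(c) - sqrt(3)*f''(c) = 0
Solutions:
 f(c) = C1 + C2*erfi(sqrt(2)*3^(1/4)*c/2)


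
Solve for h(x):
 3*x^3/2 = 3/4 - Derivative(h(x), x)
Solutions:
 h(x) = C1 - 3*x^4/8 + 3*x/4


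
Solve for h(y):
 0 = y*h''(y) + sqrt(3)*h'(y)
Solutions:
 h(y) = C1 + C2*y^(1 - sqrt(3))


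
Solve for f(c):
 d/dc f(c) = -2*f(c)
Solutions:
 f(c) = C1*exp(-2*c)


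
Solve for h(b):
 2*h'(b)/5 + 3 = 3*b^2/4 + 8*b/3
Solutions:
 h(b) = C1 + 5*b^3/8 + 10*b^2/3 - 15*b/2


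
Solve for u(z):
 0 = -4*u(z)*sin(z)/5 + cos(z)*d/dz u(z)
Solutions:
 u(z) = C1/cos(z)^(4/5)


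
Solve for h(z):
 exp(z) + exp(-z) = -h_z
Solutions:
 h(z) = C1 - 2*sinh(z)


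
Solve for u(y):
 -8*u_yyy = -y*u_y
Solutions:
 u(y) = C1 + Integral(C2*airyai(y/2) + C3*airybi(y/2), y)


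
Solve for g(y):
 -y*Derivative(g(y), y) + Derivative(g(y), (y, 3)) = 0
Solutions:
 g(y) = C1 + Integral(C2*airyai(y) + C3*airybi(y), y)


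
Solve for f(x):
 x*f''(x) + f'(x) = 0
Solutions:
 f(x) = C1 + C2*log(x)


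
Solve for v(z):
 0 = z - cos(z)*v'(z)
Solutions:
 v(z) = C1 + Integral(z/cos(z), z)


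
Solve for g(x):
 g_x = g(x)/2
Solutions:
 g(x) = C1*exp(x/2)


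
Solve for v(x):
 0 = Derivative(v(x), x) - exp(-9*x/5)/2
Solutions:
 v(x) = C1 - 5*exp(-9*x/5)/18


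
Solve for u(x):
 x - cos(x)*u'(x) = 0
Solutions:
 u(x) = C1 + Integral(x/cos(x), x)


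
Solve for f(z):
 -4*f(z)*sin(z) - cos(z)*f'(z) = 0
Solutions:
 f(z) = C1*cos(z)^4


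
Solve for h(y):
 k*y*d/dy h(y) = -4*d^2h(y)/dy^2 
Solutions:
 h(y) = Piecewise((-sqrt(2)*sqrt(pi)*C1*erf(sqrt(2)*sqrt(k)*y/4)/sqrt(k) - C2, (k > 0) | (k < 0)), (-C1*y - C2, True))


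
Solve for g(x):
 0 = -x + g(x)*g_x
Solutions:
 g(x) = -sqrt(C1 + x^2)
 g(x) = sqrt(C1 + x^2)


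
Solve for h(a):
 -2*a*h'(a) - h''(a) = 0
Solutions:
 h(a) = C1 + C2*erf(a)


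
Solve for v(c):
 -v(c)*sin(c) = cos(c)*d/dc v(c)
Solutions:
 v(c) = C1*cos(c)


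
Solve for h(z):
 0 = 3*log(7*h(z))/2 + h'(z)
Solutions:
 2*Integral(1/(log(_y) + log(7)), (_y, h(z)))/3 = C1 - z


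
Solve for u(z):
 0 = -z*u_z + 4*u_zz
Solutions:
 u(z) = C1 + C2*erfi(sqrt(2)*z/4)


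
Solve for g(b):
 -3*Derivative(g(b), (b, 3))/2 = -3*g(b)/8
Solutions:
 g(b) = C3*exp(2^(1/3)*b/2) + (C1*sin(2^(1/3)*sqrt(3)*b/4) + C2*cos(2^(1/3)*sqrt(3)*b/4))*exp(-2^(1/3)*b/4)


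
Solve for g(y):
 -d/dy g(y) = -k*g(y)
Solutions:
 g(y) = C1*exp(k*y)


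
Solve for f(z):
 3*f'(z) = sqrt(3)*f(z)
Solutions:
 f(z) = C1*exp(sqrt(3)*z/3)


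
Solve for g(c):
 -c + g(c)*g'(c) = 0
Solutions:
 g(c) = -sqrt(C1 + c^2)
 g(c) = sqrt(C1 + c^2)


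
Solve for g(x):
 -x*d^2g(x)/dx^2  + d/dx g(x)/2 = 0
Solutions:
 g(x) = C1 + C2*x^(3/2)


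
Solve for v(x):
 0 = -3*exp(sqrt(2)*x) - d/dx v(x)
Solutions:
 v(x) = C1 - 3*sqrt(2)*exp(sqrt(2)*x)/2


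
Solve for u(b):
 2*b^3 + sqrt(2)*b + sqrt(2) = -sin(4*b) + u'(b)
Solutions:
 u(b) = C1 + b^4/2 + sqrt(2)*b^2/2 + sqrt(2)*b - cos(4*b)/4


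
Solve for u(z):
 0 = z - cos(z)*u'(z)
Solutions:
 u(z) = C1 + Integral(z/cos(z), z)


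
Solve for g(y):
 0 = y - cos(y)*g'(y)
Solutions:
 g(y) = C1 + Integral(y/cos(y), y)


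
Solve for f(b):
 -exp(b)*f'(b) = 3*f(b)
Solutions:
 f(b) = C1*exp(3*exp(-b))


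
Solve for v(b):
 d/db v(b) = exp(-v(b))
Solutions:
 v(b) = log(C1 + b)


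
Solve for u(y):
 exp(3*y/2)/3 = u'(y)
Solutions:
 u(y) = C1 + 2*exp(3*y/2)/9


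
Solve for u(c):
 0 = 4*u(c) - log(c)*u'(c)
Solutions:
 u(c) = C1*exp(4*li(c))


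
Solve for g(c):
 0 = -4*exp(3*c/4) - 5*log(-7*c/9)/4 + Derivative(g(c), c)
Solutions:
 g(c) = C1 + 5*c*log(-c)/4 + 5*c*(-2*log(3) - 1 + log(7))/4 + 16*exp(3*c/4)/3


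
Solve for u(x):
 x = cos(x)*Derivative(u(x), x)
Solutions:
 u(x) = C1 + Integral(x/cos(x), x)


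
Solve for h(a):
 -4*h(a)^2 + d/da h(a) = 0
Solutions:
 h(a) = -1/(C1 + 4*a)


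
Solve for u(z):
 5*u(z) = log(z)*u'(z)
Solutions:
 u(z) = C1*exp(5*li(z))


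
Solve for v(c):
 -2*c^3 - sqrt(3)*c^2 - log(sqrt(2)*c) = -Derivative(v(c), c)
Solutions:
 v(c) = C1 + c^4/2 + sqrt(3)*c^3/3 + c*log(c) - c + c*log(2)/2


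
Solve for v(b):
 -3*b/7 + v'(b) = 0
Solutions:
 v(b) = C1 + 3*b^2/14


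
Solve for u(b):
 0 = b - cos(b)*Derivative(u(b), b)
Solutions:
 u(b) = C1 + Integral(b/cos(b), b)


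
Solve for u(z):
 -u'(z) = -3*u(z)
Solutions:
 u(z) = C1*exp(3*z)


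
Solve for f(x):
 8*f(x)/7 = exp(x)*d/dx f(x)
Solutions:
 f(x) = C1*exp(-8*exp(-x)/7)


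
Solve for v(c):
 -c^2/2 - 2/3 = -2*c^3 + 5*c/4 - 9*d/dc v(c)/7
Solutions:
 v(c) = C1 - 7*c^4/18 + 7*c^3/54 + 35*c^2/72 + 14*c/27


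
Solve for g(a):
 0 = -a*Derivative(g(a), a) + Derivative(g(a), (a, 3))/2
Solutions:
 g(a) = C1 + Integral(C2*airyai(2^(1/3)*a) + C3*airybi(2^(1/3)*a), a)


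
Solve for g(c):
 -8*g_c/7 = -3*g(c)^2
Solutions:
 g(c) = -8/(C1 + 21*c)


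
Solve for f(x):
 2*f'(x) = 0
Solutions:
 f(x) = C1


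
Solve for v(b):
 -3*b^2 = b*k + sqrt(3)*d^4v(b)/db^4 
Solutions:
 v(b) = C1 + C2*b + C3*b^2 + C4*b^3 - sqrt(3)*b^6/360 - sqrt(3)*b^5*k/360


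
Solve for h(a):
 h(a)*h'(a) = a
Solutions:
 h(a) = -sqrt(C1 + a^2)
 h(a) = sqrt(C1 + a^2)


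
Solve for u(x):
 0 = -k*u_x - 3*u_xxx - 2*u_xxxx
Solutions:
 u(x) = C1 + C2*exp(-x*((2*k + sqrt((2*k + 1)^2 - 1) + 1)^(1/3) + 1 + (2*k + sqrt((2*k + 1)^2 - 1) + 1)^(-1/3))/2) + C3*exp(x*((2*k + sqrt((2*k + 1)^2 - 1) + 1)^(1/3)/4 - sqrt(3)*I*(2*k + sqrt((2*k + 1)^2 - 1) + 1)^(1/3)/4 - 1/2 - 1/((-1 + sqrt(3)*I)*(2*k + sqrt((2*k + 1)^2 - 1) + 1)^(1/3)))) + C4*exp(x*((2*k + sqrt((2*k + 1)^2 - 1) + 1)^(1/3)/4 + sqrt(3)*I*(2*k + sqrt((2*k + 1)^2 - 1) + 1)^(1/3)/4 - 1/2 + 1/((1 + sqrt(3)*I)*(2*k + sqrt((2*k + 1)^2 - 1) + 1)^(1/3))))


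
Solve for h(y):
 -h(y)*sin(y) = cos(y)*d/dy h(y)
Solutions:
 h(y) = C1*cos(y)


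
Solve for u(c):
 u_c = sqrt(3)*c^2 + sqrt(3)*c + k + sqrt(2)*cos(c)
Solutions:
 u(c) = C1 + sqrt(3)*c^3/3 + sqrt(3)*c^2/2 + c*k + sqrt(2)*sin(c)


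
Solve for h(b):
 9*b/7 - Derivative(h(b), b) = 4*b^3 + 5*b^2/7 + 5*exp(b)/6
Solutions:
 h(b) = C1 - b^4 - 5*b^3/21 + 9*b^2/14 - 5*exp(b)/6


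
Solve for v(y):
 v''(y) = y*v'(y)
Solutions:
 v(y) = C1 + C2*erfi(sqrt(2)*y/2)


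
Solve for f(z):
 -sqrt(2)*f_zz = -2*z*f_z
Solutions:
 f(z) = C1 + C2*erfi(2^(3/4)*z/2)


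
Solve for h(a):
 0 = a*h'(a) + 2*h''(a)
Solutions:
 h(a) = C1 + C2*erf(a/2)


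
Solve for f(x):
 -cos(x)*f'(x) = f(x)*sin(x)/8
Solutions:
 f(x) = C1*cos(x)^(1/8)


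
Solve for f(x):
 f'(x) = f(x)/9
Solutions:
 f(x) = C1*exp(x/9)


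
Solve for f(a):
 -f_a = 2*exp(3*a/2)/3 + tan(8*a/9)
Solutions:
 f(a) = C1 - 4*exp(3*a/2)/9 + 9*log(cos(8*a/9))/8


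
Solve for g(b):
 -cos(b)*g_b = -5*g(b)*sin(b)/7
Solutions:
 g(b) = C1/cos(b)^(5/7)


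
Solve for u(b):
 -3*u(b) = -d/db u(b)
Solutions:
 u(b) = C1*exp(3*b)


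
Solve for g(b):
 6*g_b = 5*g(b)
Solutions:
 g(b) = C1*exp(5*b/6)


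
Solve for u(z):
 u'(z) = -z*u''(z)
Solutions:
 u(z) = C1 + C2*log(z)


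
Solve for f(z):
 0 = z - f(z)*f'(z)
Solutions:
 f(z) = -sqrt(C1 + z^2)
 f(z) = sqrt(C1 + z^2)


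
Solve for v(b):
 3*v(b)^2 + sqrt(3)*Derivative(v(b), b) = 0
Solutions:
 v(b) = 1/(C1 + sqrt(3)*b)


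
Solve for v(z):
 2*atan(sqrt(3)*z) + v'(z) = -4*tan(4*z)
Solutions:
 v(z) = C1 - 2*z*atan(sqrt(3)*z) + sqrt(3)*log(3*z^2 + 1)/3 + log(cos(4*z))


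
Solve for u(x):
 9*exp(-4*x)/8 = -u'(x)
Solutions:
 u(x) = C1 + 9*exp(-4*x)/32


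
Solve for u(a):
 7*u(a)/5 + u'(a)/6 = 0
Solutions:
 u(a) = C1*exp(-42*a/5)


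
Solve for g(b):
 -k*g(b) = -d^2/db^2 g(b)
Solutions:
 g(b) = C1*exp(-b*sqrt(k)) + C2*exp(b*sqrt(k))


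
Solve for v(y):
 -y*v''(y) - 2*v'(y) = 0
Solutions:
 v(y) = C1 + C2/y


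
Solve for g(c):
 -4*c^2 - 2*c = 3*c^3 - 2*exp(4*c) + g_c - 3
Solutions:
 g(c) = C1 - 3*c^4/4 - 4*c^3/3 - c^2 + 3*c + exp(4*c)/2


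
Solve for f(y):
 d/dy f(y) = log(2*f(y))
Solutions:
 -Integral(1/(log(_y) + log(2)), (_y, f(y))) = C1 - y


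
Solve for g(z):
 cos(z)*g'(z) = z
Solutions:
 g(z) = C1 + Integral(z/cos(z), z)


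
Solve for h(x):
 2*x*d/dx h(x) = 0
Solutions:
 h(x) = C1


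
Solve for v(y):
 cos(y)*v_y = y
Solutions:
 v(y) = C1 + Integral(y/cos(y), y)


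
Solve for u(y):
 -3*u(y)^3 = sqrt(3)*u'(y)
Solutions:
 u(y) = -sqrt(2)*sqrt(-1/(C1 - sqrt(3)*y))/2
 u(y) = sqrt(2)*sqrt(-1/(C1 - sqrt(3)*y))/2


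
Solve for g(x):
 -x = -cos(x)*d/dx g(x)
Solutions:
 g(x) = C1 + Integral(x/cos(x), x)


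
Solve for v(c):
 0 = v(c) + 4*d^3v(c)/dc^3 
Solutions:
 v(c) = C3*exp(-2^(1/3)*c/2) + (C1*sin(2^(1/3)*sqrt(3)*c/4) + C2*cos(2^(1/3)*sqrt(3)*c/4))*exp(2^(1/3)*c/4)


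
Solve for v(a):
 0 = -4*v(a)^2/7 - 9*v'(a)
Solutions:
 v(a) = 63/(C1 + 4*a)


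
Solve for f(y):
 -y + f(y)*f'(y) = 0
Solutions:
 f(y) = -sqrt(C1 + y^2)
 f(y) = sqrt(C1 + y^2)


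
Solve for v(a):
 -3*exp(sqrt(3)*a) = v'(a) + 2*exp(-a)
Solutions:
 v(a) = C1 - sqrt(3)*exp(sqrt(3)*a) + 2*exp(-a)


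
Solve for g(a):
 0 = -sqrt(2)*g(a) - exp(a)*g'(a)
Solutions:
 g(a) = C1*exp(sqrt(2)*exp(-a))


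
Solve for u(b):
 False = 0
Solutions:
 u(b) = C1 - 3*b*asin(b/3)/5 + zoo*b - 3*sqrt(9 - b^2)/5


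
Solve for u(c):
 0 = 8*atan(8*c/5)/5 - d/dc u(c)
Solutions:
 u(c) = C1 + 8*c*atan(8*c/5)/5 - log(64*c^2 + 25)/2


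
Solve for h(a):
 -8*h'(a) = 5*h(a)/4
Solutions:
 h(a) = C1*exp(-5*a/32)


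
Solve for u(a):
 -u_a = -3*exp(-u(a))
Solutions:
 u(a) = log(C1 + 3*a)


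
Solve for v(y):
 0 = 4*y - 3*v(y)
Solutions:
 v(y) = 4*y/3


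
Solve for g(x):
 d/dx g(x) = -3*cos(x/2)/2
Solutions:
 g(x) = C1 - 3*sin(x/2)


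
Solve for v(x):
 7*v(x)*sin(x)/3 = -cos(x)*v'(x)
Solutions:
 v(x) = C1*cos(x)^(7/3)


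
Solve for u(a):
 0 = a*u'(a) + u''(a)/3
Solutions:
 u(a) = C1 + C2*erf(sqrt(6)*a/2)


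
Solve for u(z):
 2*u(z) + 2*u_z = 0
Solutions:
 u(z) = C1*exp(-z)


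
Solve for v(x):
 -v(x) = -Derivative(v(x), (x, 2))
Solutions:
 v(x) = C1*exp(-x) + C2*exp(x)


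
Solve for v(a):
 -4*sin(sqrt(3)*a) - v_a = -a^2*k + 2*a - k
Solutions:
 v(a) = C1 + a^3*k/3 - a^2 + a*k + 4*sqrt(3)*cos(sqrt(3)*a)/3


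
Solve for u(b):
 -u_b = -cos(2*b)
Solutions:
 u(b) = C1 + sin(2*b)/2


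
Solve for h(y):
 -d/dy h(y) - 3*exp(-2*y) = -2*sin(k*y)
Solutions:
 h(y) = C1 + 3*exp(-2*y)/2 - 2*cos(k*y)/k


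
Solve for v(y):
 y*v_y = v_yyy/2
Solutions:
 v(y) = C1 + Integral(C2*airyai(2^(1/3)*y) + C3*airybi(2^(1/3)*y), y)


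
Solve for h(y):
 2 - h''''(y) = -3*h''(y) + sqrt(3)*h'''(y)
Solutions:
 h(y) = C1 + C2*y + C3*exp(y*(-sqrt(3) + sqrt(15))/2) + C4*exp(-y*(sqrt(3) + sqrt(15))/2) - y^2/3


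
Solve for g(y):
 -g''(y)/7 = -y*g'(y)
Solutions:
 g(y) = C1 + C2*erfi(sqrt(14)*y/2)


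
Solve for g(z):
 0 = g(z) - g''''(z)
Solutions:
 g(z) = C1*exp(-z) + C2*exp(z) + C3*sin(z) + C4*cos(z)


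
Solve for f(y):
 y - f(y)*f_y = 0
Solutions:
 f(y) = -sqrt(C1 + y^2)
 f(y) = sqrt(C1 + y^2)


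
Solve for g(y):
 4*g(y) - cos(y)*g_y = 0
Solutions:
 g(y) = C1*(sin(y)^2 + 2*sin(y) + 1)/(sin(y)^2 - 2*sin(y) + 1)


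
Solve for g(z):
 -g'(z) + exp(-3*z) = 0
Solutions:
 g(z) = C1 - exp(-3*z)/3


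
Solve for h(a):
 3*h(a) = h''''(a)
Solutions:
 h(a) = C1*exp(-3^(1/4)*a) + C2*exp(3^(1/4)*a) + C3*sin(3^(1/4)*a) + C4*cos(3^(1/4)*a)


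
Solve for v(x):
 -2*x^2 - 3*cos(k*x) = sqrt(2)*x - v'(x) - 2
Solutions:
 v(x) = C1 + 2*x^3/3 + sqrt(2)*x^2/2 - 2*x + 3*sin(k*x)/k


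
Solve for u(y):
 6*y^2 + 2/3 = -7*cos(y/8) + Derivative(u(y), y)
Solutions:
 u(y) = C1 + 2*y^3 + 2*y/3 + 56*sin(y/8)


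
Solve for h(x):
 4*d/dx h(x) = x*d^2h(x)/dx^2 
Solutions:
 h(x) = C1 + C2*x^5


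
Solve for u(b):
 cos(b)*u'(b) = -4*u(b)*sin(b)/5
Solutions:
 u(b) = C1*cos(b)^(4/5)


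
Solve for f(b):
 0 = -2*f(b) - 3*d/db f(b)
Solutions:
 f(b) = C1*exp(-2*b/3)


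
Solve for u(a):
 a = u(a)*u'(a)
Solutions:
 u(a) = -sqrt(C1 + a^2)
 u(a) = sqrt(C1 + a^2)


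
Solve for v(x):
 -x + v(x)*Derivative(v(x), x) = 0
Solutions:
 v(x) = -sqrt(C1 + x^2)
 v(x) = sqrt(C1 + x^2)


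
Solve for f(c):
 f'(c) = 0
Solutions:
 f(c) = C1


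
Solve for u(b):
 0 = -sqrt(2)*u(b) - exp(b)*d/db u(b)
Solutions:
 u(b) = C1*exp(sqrt(2)*exp(-b))


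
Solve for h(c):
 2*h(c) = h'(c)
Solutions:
 h(c) = C1*exp(2*c)


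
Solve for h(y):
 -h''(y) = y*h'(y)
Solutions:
 h(y) = C1 + C2*erf(sqrt(2)*y/2)


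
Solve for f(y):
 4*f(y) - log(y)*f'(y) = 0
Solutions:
 f(y) = C1*exp(4*li(y))


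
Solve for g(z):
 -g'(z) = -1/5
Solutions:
 g(z) = C1 + z/5


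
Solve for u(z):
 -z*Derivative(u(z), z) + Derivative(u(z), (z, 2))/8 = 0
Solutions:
 u(z) = C1 + C2*erfi(2*z)


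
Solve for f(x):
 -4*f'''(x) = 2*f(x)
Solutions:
 f(x) = C3*exp(-2^(2/3)*x/2) + (C1*sin(2^(2/3)*sqrt(3)*x/4) + C2*cos(2^(2/3)*sqrt(3)*x/4))*exp(2^(2/3)*x/4)


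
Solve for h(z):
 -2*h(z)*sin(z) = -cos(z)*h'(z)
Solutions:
 h(z) = C1/cos(z)^2


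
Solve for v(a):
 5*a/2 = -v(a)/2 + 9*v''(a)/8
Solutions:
 v(a) = C1*exp(-2*a/3) + C2*exp(2*a/3) - 5*a


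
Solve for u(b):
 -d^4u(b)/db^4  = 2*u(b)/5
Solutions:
 u(b) = (C1*sin(10^(3/4)*b/10) + C2*cos(10^(3/4)*b/10))*exp(-10^(3/4)*b/10) + (C3*sin(10^(3/4)*b/10) + C4*cos(10^(3/4)*b/10))*exp(10^(3/4)*b/10)


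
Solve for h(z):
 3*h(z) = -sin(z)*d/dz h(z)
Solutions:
 h(z) = C1*(cos(z) + 1)^(3/2)/(cos(z) - 1)^(3/2)


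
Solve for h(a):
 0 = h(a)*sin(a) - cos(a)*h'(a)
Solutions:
 h(a) = C1/cos(a)


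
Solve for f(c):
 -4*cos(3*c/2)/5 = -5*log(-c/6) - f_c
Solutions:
 f(c) = C1 - 5*c*log(-c) + 5*c + 5*c*log(6) + 8*sin(3*c/2)/15


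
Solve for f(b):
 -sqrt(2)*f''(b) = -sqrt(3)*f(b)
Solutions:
 f(b) = C1*exp(-2^(3/4)*3^(1/4)*b/2) + C2*exp(2^(3/4)*3^(1/4)*b/2)


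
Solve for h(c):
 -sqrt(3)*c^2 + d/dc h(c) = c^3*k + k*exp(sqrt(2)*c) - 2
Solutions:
 h(c) = C1 + c^4*k/4 + sqrt(3)*c^3/3 - 2*c + sqrt(2)*k*exp(sqrt(2)*c)/2


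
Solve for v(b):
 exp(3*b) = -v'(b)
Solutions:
 v(b) = C1 - exp(3*b)/3


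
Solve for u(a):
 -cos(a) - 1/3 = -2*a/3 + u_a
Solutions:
 u(a) = C1 + a^2/3 - a/3 - sin(a)


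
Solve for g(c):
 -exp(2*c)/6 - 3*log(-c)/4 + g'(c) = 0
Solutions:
 g(c) = C1 + 3*c*log(-c)/4 - 3*c/4 + exp(2*c)/12


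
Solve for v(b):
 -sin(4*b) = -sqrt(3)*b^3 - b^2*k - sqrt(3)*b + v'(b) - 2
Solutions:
 v(b) = C1 + sqrt(3)*b^4/4 + b^3*k/3 + sqrt(3)*b^2/2 + 2*b + cos(4*b)/4


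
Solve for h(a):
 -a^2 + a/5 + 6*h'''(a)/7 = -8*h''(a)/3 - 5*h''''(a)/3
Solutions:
 h(a) = C1 + C2*a + a^4/32 - 59*a^3/1120 - 5757*a^2/31360 + (C3*sin(sqrt(1879)*a/35) + C4*cos(sqrt(1879)*a/35))*exp(-9*a/35)


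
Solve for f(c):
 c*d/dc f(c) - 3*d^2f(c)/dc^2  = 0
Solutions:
 f(c) = C1 + C2*erfi(sqrt(6)*c/6)


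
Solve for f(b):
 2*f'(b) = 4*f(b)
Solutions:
 f(b) = C1*exp(2*b)


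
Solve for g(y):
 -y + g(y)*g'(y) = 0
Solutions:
 g(y) = -sqrt(C1 + y^2)
 g(y) = sqrt(C1 + y^2)


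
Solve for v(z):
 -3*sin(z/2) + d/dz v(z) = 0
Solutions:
 v(z) = C1 - 6*cos(z/2)


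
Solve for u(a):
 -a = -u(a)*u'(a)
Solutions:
 u(a) = -sqrt(C1 + a^2)
 u(a) = sqrt(C1 + a^2)


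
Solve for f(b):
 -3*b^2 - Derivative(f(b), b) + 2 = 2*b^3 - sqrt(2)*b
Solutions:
 f(b) = C1 - b^4/2 - b^3 + sqrt(2)*b^2/2 + 2*b


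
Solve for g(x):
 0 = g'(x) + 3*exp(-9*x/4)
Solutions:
 g(x) = C1 + 4*exp(-9*x/4)/3


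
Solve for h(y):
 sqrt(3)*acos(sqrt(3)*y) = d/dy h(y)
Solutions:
 h(y) = C1 + sqrt(3)*(y*acos(sqrt(3)*y) - sqrt(3)*sqrt(1 - 3*y^2)/3)


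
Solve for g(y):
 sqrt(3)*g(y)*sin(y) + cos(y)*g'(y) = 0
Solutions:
 g(y) = C1*cos(y)^(sqrt(3))


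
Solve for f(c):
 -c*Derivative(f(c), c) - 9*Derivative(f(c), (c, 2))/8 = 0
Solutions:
 f(c) = C1 + C2*erf(2*c/3)


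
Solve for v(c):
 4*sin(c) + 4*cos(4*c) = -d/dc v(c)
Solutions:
 v(c) = C1 - sin(4*c) + 4*cos(c)


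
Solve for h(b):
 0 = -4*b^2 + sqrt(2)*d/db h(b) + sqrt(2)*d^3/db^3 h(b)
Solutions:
 h(b) = C1 + C2*sin(b) + C3*cos(b) + 2*sqrt(2)*b^3/3 - 4*sqrt(2)*b


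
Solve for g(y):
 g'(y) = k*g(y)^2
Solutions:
 g(y) = -1/(C1 + k*y)


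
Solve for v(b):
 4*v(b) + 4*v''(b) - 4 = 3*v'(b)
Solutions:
 v(b) = (C1*sin(sqrt(55)*b/8) + C2*cos(sqrt(55)*b/8))*exp(3*b/8) + 1


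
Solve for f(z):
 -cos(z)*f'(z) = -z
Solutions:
 f(z) = C1 + Integral(z/cos(z), z)


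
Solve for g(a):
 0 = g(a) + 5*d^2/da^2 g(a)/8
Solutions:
 g(a) = C1*sin(2*sqrt(10)*a/5) + C2*cos(2*sqrt(10)*a/5)


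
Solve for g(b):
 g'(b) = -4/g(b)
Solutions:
 g(b) = -sqrt(C1 - 8*b)
 g(b) = sqrt(C1 - 8*b)


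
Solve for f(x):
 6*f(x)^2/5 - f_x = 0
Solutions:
 f(x) = -5/(C1 + 6*x)


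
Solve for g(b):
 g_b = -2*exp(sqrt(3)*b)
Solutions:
 g(b) = C1 - 2*sqrt(3)*exp(sqrt(3)*b)/3


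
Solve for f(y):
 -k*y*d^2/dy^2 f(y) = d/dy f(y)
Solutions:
 f(y) = C1 + y^(((re(k) - 1)*re(k) + im(k)^2)/(re(k)^2 + im(k)^2))*(C2*sin(log(y)*Abs(im(k))/(re(k)^2 + im(k)^2)) + C3*cos(log(y)*im(k)/(re(k)^2 + im(k)^2)))


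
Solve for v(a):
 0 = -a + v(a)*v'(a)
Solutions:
 v(a) = -sqrt(C1 + a^2)
 v(a) = sqrt(C1 + a^2)


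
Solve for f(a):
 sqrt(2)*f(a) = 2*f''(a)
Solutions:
 f(a) = C1*exp(-2^(3/4)*a/2) + C2*exp(2^(3/4)*a/2)


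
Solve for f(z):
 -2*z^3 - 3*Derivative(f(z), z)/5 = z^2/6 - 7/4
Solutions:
 f(z) = C1 - 5*z^4/6 - 5*z^3/54 + 35*z/12


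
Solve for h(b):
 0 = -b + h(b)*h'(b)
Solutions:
 h(b) = -sqrt(C1 + b^2)
 h(b) = sqrt(C1 + b^2)


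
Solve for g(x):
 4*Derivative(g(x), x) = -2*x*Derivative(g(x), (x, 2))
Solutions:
 g(x) = C1 + C2/x


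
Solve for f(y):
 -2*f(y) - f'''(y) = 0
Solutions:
 f(y) = C3*exp(-2^(1/3)*y) + (C1*sin(2^(1/3)*sqrt(3)*y/2) + C2*cos(2^(1/3)*sqrt(3)*y/2))*exp(2^(1/3)*y/2)


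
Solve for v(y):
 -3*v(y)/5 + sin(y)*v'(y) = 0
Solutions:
 v(y) = C1*(cos(y) - 1)^(3/10)/(cos(y) + 1)^(3/10)


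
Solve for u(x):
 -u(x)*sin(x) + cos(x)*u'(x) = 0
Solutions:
 u(x) = C1/cos(x)


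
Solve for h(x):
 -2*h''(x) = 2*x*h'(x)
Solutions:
 h(x) = C1 + C2*erf(sqrt(2)*x/2)


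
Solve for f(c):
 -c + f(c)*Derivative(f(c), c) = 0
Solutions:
 f(c) = -sqrt(C1 + c^2)
 f(c) = sqrt(C1 + c^2)


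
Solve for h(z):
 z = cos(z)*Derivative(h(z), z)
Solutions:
 h(z) = C1 + Integral(z/cos(z), z)


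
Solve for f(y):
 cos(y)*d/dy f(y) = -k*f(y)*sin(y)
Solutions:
 f(y) = C1*exp(k*log(cos(y)))


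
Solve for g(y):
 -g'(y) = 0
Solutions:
 g(y) = C1


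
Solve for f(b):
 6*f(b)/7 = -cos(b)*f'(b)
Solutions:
 f(b) = C1*(sin(b) - 1)^(3/7)/(sin(b) + 1)^(3/7)


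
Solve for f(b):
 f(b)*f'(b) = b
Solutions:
 f(b) = -sqrt(C1 + b^2)
 f(b) = sqrt(C1 + b^2)


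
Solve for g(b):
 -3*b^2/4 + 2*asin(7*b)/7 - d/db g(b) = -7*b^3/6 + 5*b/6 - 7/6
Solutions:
 g(b) = C1 + 7*b^4/24 - b^3/4 - 5*b^2/12 + 2*b*asin(7*b)/7 + 7*b/6 + 2*sqrt(1 - 49*b^2)/49


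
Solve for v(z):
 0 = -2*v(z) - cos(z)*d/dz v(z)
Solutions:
 v(z) = C1*(sin(z) - 1)/(sin(z) + 1)


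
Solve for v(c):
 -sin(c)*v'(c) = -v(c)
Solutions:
 v(c) = C1*sqrt(cos(c) - 1)/sqrt(cos(c) + 1)


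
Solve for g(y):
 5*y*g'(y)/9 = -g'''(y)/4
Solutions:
 g(y) = C1 + Integral(C2*airyai(-60^(1/3)*y/3) + C3*airybi(-60^(1/3)*y/3), y)


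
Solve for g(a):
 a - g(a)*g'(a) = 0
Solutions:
 g(a) = -sqrt(C1 + a^2)
 g(a) = sqrt(C1 + a^2)


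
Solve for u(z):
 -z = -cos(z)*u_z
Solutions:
 u(z) = C1 + Integral(z/cos(z), z)


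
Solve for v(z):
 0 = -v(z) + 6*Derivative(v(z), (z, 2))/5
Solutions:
 v(z) = C1*exp(-sqrt(30)*z/6) + C2*exp(sqrt(30)*z/6)


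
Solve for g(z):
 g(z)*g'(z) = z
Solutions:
 g(z) = -sqrt(C1 + z^2)
 g(z) = sqrt(C1 + z^2)


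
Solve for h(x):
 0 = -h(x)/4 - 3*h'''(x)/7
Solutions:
 h(x) = C3*exp(x*(-126^(1/3) + 3*14^(1/3)*3^(2/3))/24)*sin(14^(1/3)*3^(1/6)*x/4) + C4*exp(x*(-126^(1/3) + 3*14^(1/3)*3^(2/3))/24)*cos(14^(1/3)*3^(1/6)*x/4) + C5*exp(-x*(126^(1/3) + 3*14^(1/3)*3^(2/3))/24) + (C1*sin(14^(1/3)*3^(1/6)*x/4) + C2*cos(14^(1/3)*3^(1/6)*x/4))*exp(126^(1/3)*x/12)


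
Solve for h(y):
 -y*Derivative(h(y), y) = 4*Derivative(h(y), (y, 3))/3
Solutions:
 h(y) = C1 + Integral(C2*airyai(-6^(1/3)*y/2) + C3*airybi(-6^(1/3)*y/2), y)


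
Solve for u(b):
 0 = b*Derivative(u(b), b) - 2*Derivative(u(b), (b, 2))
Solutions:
 u(b) = C1 + C2*erfi(b/2)


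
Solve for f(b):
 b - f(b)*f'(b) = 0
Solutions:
 f(b) = -sqrt(C1 + b^2)
 f(b) = sqrt(C1 + b^2)


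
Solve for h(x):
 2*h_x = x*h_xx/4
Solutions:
 h(x) = C1 + C2*x^9


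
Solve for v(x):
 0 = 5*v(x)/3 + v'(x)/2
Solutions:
 v(x) = C1*exp(-10*x/3)


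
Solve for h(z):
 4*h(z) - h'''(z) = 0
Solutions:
 h(z) = C3*exp(2^(2/3)*z) + (C1*sin(2^(2/3)*sqrt(3)*z/2) + C2*cos(2^(2/3)*sqrt(3)*z/2))*exp(-2^(2/3)*z/2)


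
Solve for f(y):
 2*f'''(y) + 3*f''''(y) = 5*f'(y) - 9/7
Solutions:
 f(y) = C1 + C4*exp(y) + 9*y/35 + (C2*sin(sqrt(35)*y/6) + C3*cos(sqrt(35)*y/6))*exp(-5*y/6)


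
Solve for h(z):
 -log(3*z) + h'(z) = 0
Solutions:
 h(z) = C1 + z*log(z) - z + z*log(3)


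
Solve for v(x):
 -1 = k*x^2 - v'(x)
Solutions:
 v(x) = C1 + k*x^3/3 + x


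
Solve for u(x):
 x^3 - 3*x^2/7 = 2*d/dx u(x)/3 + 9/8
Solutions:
 u(x) = C1 + 3*x^4/8 - 3*x^3/14 - 27*x/16


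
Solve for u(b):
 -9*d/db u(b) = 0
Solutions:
 u(b) = C1


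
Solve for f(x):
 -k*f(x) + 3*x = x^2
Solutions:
 f(x) = x*(3 - x)/k


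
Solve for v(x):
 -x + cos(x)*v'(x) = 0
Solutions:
 v(x) = C1 + Integral(x/cos(x), x)


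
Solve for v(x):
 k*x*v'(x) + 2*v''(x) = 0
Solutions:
 v(x) = Piecewise((-sqrt(pi)*C1*erf(sqrt(k)*x/2)/sqrt(k) - C2, (k > 0) | (k < 0)), (-C1*x - C2, True))


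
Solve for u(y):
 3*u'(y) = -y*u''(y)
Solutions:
 u(y) = C1 + C2/y^2


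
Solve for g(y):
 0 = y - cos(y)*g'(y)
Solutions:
 g(y) = C1 + Integral(y/cos(y), y)


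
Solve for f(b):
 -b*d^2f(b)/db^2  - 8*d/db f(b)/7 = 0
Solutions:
 f(b) = C1 + C2/b^(1/7)


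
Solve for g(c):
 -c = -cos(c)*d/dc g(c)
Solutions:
 g(c) = C1 + Integral(c/cos(c), c)


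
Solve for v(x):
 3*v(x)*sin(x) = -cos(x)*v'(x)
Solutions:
 v(x) = C1*cos(x)^3


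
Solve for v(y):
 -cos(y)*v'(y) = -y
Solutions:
 v(y) = C1 + Integral(y/cos(y), y)


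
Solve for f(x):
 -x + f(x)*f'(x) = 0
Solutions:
 f(x) = -sqrt(C1 + x^2)
 f(x) = sqrt(C1 + x^2)


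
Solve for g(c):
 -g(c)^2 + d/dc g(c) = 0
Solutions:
 g(c) = -1/(C1 + c)


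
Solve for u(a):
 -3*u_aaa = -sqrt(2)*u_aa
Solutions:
 u(a) = C1 + C2*a + C3*exp(sqrt(2)*a/3)


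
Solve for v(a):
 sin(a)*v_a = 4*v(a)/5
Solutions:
 v(a) = C1*(cos(a) - 1)^(2/5)/(cos(a) + 1)^(2/5)


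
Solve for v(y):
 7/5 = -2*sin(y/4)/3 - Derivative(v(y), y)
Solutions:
 v(y) = C1 - 7*y/5 + 8*cos(y/4)/3


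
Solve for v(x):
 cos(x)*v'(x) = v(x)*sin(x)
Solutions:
 v(x) = C1/cos(x)


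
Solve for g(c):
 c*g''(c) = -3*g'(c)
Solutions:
 g(c) = C1 + C2/c^2


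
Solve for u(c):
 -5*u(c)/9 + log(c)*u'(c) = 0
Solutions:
 u(c) = C1*exp(5*li(c)/9)


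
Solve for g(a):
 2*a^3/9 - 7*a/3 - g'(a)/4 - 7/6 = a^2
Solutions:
 g(a) = C1 + 2*a^4/9 - 4*a^3/3 - 14*a^2/3 - 14*a/3


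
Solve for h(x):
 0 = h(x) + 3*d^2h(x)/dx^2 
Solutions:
 h(x) = C1*sin(sqrt(3)*x/3) + C2*cos(sqrt(3)*x/3)


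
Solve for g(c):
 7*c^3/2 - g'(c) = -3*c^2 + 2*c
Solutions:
 g(c) = C1 + 7*c^4/8 + c^3 - c^2


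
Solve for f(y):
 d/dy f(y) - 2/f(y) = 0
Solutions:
 f(y) = -sqrt(C1 + 4*y)
 f(y) = sqrt(C1 + 4*y)


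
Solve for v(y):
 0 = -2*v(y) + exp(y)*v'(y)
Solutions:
 v(y) = C1*exp(-2*exp(-y))


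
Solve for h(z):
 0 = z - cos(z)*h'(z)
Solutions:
 h(z) = C1 + Integral(z/cos(z), z)


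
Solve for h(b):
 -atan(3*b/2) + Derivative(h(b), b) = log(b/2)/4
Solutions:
 h(b) = C1 + b*log(b)/4 + b*atan(3*b/2) - b/4 - b*log(2)/4 - log(9*b^2 + 4)/3


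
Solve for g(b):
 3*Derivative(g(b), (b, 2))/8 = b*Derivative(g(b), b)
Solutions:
 g(b) = C1 + C2*erfi(2*sqrt(3)*b/3)


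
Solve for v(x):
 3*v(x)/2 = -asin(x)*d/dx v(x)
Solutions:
 v(x) = C1*exp(-3*Integral(1/asin(x), x)/2)


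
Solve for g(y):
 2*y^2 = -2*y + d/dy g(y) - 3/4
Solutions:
 g(y) = C1 + 2*y^3/3 + y^2 + 3*y/4


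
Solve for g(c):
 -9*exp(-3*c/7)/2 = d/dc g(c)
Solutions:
 g(c) = C1 + 21*exp(-3*c/7)/2


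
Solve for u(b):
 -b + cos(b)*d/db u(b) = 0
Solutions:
 u(b) = C1 + Integral(b/cos(b), b)


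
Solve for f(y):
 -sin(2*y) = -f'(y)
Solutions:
 f(y) = C1 - cos(2*y)/2


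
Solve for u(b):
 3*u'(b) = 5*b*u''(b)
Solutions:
 u(b) = C1 + C2*b^(8/5)


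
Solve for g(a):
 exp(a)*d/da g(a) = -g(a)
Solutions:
 g(a) = C1*exp(exp(-a))


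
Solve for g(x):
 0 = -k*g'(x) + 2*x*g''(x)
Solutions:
 g(x) = C1 + x^(re(k)/2 + 1)*(C2*sin(log(x)*Abs(im(k))/2) + C3*cos(log(x)*im(k)/2))


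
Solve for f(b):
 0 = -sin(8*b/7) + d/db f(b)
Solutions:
 f(b) = C1 - 7*cos(8*b/7)/8


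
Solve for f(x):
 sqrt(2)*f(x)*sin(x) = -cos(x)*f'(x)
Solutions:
 f(x) = C1*cos(x)^(sqrt(2))


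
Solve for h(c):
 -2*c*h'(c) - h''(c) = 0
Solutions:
 h(c) = C1 + C2*erf(c)


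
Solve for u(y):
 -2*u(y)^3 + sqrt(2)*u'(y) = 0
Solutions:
 u(y) = -sqrt(2)*sqrt(-1/(C1 + sqrt(2)*y))/2
 u(y) = sqrt(2)*sqrt(-1/(C1 + sqrt(2)*y))/2


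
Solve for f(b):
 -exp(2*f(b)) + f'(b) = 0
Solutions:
 f(b) = log(-sqrt(-1/(C1 + b))) - log(2)/2
 f(b) = log(-1/(C1 + b))/2 - log(2)/2


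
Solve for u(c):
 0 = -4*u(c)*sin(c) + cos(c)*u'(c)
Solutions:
 u(c) = C1/cos(c)^4


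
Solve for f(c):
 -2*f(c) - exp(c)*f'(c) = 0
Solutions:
 f(c) = C1*exp(2*exp(-c))


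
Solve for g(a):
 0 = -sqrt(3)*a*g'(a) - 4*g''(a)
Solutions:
 g(a) = C1 + C2*erf(sqrt(2)*3^(1/4)*a/4)


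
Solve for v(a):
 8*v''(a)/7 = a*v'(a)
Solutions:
 v(a) = C1 + C2*erfi(sqrt(7)*a/4)


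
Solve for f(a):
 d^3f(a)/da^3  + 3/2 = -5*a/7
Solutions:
 f(a) = C1 + C2*a + C3*a^2 - 5*a^4/168 - a^3/4


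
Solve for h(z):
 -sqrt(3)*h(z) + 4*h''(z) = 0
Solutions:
 h(z) = C1*exp(-3^(1/4)*z/2) + C2*exp(3^(1/4)*z/2)


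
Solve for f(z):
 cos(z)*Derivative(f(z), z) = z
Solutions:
 f(z) = C1 + Integral(z/cos(z), z)


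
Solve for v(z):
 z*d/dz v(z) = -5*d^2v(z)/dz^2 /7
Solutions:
 v(z) = C1 + C2*erf(sqrt(70)*z/10)


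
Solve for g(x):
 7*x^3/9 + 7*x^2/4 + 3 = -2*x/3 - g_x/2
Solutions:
 g(x) = C1 - 7*x^4/18 - 7*x^3/6 - 2*x^2/3 - 6*x


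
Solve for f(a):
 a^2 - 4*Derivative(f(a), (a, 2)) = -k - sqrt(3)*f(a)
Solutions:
 f(a) = C1*exp(-3^(1/4)*a/2) + C2*exp(3^(1/4)*a/2) - sqrt(3)*a^2/3 - sqrt(3)*k/3 - 8/3
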